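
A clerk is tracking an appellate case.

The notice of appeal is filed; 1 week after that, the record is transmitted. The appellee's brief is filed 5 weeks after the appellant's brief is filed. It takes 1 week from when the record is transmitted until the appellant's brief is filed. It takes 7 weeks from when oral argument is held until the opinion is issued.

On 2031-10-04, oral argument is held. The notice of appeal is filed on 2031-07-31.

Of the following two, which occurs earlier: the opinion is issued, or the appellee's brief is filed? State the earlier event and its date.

Oral argument is held: Oct 4, 2031.
The opinion is issued: Oct 4, 2031 + 7 weeks = Nov 22, 2031.
The notice of appeal is filed: Jul 31, 2031.
The record is transmitted: Jul 31, 2031 + 1 week = Aug 7, 2031.
The appellant's brief is filed: Aug 7, 2031 + 1 week = Aug 14, 2031.
The appellee's brief is filed: Aug 14, 2031 + 5 weeks = Sep 18, 2031.
Comparing: the opinion is issued on Nov 22, 2031 vs the appellee's brief is filed on Sep 18, 2031. Earlier: the appellee's brief is filed.

The appellee's brief is filed — 2031-09-18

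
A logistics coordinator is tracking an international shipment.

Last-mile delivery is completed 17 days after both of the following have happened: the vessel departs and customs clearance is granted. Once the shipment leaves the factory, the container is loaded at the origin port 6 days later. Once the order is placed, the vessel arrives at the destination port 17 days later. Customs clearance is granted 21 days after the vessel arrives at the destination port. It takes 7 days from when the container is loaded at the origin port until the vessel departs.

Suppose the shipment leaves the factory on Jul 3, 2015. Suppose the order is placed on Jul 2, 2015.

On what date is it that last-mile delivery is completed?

Aug 26, 2015

The shipment leaves the factory: Jul 3, 2015.
The container is loaded at the origin port: Jul 3, 2015 + 6 days = Jul 9, 2015.
The vessel departs: Jul 9, 2015 + 7 days = Jul 16, 2015.
The order is placed: Jul 2, 2015.
The vessel arrives at the destination port: Jul 2, 2015 + 17 days = Jul 19, 2015.
Customs clearance is granted: Jul 19, 2015 + 21 days = Aug 9, 2015.
Both prerequisites met — the vessel departs (Jul 16, 2015), customs clearance is granted (Aug 9, 2015); the later is Aug 9, 2015.
Last-mile delivery is completed: Aug 9, 2015 + 17 days = Aug 26, 2015.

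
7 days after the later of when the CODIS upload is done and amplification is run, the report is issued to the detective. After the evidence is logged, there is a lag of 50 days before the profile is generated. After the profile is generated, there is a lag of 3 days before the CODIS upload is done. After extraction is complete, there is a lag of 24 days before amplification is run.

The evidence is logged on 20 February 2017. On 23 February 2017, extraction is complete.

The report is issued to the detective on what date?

The evidence is logged: Feb 20, 2017.
The profile is generated: Feb 20, 2017 + 50 days = Apr 11, 2017.
The CODIS upload is done: Apr 11, 2017 + 3 days = Apr 14, 2017.
Extraction is complete: Feb 23, 2017.
Amplification is run: Feb 23, 2017 + 24 days = Mar 19, 2017.
Both prerequisites met — the CODIS upload is done (Apr 14, 2017), amplification is run (Mar 19, 2017); the later is Apr 14, 2017.
The report is issued to the detective: Apr 14, 2017 + 7 days = Apr 21, 2017.

21 April 2017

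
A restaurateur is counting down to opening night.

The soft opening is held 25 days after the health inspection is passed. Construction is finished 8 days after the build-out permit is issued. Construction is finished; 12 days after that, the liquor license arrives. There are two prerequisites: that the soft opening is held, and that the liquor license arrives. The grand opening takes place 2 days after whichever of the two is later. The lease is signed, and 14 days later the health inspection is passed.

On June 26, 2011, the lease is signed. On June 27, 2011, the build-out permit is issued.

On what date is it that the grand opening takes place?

The lease is signed: Jun 26, 2011.
The health inspection is passed: Jun 26, 2011 + 14 days = Jul 10, 2011.
The soft opening is held: Jul 10, 2011 + 25 days = Aug 4, 2011.
The build-out permit is issued: Jun 27, 2011.
Construction is finished: Jun 27, 2011 + 8 days = Jul 5, 2011.
The liquor license arrives: Jul 5, 2011 + 12 days = Jul 17, 2011.
Both prerequisites met — the soft opening is held (Aug 4, 2011), the liquor license arrives (Jul 17, 2011); the later is Aug 4, 2011.
The grand opening takes place: Aug 4, 2011 + 2 days = Aug 6, 2011.

August 6, 2011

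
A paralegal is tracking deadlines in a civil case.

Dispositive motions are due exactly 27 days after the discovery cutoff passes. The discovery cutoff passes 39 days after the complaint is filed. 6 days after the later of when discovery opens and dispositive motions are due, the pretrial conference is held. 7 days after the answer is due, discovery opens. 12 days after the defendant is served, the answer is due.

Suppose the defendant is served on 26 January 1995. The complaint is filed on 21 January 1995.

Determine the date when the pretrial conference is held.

3 April 1995

The defendant is served: Jan 26, 1995.
The answer is due: Jan 26, 1995 + 12 days = Feb 7, 1995.
Discovery opens: Feb 7, 1995 + 7 days = Feb 14, 1995.
The complaint is filed: Jan 21, 1995.
The discovery cutoff passes: Jan 21, 1995 + 39 days = Mar 1, 1995.
Dispositive motions are due: Mar 1, 1995 + 27 days = Mar 28, 1995.
Both prerequisites met — discovery opens (Feb 14, 1995), dispositive motions are due (Mar 28, 1995); the later is Mar 28, 1995.
The pretrial conference is held: Mar 28, 1995 + 6 days = Apr 3, 1995.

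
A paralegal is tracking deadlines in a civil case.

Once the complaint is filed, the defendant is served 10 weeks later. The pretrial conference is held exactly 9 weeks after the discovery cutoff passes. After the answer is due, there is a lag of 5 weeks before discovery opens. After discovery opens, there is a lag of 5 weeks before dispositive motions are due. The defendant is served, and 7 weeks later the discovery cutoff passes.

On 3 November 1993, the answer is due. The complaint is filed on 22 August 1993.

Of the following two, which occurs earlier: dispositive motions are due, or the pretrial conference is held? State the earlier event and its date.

The answer is due: Nov 3, 1993.
Discovery opens: Nov 3, 1993 + 5 weeks = Dec 8, 1993.
Dispositive motions are due: Dec 8, 1993 + 5 weeks = Jan 12, 1994.
The complaint is filed: Aug 22, 1993.
The defendant is served: Aug 22, 1993 + 10 weeks = Oct 31, 1993.
The discovery cutoff passes: Oct 31, 1993 + 7 weeks = Dec 19, 1993.
The pretrial conference is held: Dec 19, 1993 + 9 weeks = Feb 20, 1994.
Comparing: dispositive motions are due on Jan 12, 1994 vs the pretrial conference is held on Feb 20, 1994. Earlier: dispositive motions are due.

Dispositive motions are due — 12 January 1994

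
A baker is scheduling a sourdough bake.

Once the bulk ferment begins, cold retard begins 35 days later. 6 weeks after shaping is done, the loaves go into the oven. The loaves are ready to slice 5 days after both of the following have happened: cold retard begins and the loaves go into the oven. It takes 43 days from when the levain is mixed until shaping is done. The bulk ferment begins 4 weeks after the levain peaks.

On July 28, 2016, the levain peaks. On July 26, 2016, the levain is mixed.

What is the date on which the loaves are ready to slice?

October 24, 2016

The levain peaks: Jul 28, 2016.
The bulk ferment begins: Jul 28, 2016 + 4 weeks = Aug 25, 2016.
Cold retard begins: Aug 25, 2016 + 35 days = Sep 29, 2016.
The levain is mixed: Jul 26, 2016.
Shaping is done: Jul 26, 2016 + 43 days = Sep 7, 2016.
The loaves go into the oven: Sep 7, 2016 + 6 weeks = Oct 19, 2016.
Both prerequisites met — cold retard begins (Sep 29, 2016), the loaves go into the oven (Oct 19, 2016); the later is Oct 19, 2016.
The loaves are ready to slice: Oct 19, 2016 + 5 days = Oct 24, 2016.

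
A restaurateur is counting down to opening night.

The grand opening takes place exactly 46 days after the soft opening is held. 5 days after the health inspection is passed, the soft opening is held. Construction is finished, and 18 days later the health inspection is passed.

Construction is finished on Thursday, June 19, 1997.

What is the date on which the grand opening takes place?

Wednesday, August 27, 1997

Construction is finished: Jun 19, 1997.
The health inspection is passed: Jun 19, 1997 + 18 days = Jul 7, 1997.
The soft opening is held: Jul 7, 1997 + 5 days = Jul 12, 1997.
The grand opening takes place: Jul 12, 1997 + 46 days = Aug 27, 1997.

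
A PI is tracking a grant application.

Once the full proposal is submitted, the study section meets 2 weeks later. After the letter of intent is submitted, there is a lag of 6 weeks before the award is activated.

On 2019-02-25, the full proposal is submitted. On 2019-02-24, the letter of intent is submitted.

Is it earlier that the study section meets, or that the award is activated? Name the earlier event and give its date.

The study section meets — 2019-03-11

The full proposal is submitted: Feb 25, 2019.
The study section meets: Feb 25, 2019 + 2 weeks = Mar 11, 2019.
The letter of intent is submitted: Feb 24, 2019.
The award is activated: Feb 24, 2019 + 6 weeks = Apr 7, 2019.
Comparing: the study section meets on Mar 11, 2019 vs the award is activated on Apr 7, 2019. Earlier: the study section meets.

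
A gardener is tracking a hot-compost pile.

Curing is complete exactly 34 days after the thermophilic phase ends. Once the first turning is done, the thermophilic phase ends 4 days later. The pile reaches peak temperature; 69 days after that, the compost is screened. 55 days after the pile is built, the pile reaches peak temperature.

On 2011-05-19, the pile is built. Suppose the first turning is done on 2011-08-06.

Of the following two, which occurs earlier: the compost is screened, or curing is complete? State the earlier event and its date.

Curing is complete — 2011-09-13

The pile is built: May 19, 2011.
The pile reaches peak temperature: May 19, 2011 + 55 days = Jul 13, 2011.
The compost is screened: Jul 13, 2011 + 69 days = Sep 20, 2011.
The first turning is done: Aug 6, 2011.
The thermophilic phase ends: Aug 6, 2011 + 4 days = Aug 10, 2011.
Curing is complete: Aug 10, 2011 + 34 days = Sep 13, 2011.
Comparing: the compost is screened on Sep 20, 2011 vs curing is complete on Sep 13, 2011. Earlier: curing is complete.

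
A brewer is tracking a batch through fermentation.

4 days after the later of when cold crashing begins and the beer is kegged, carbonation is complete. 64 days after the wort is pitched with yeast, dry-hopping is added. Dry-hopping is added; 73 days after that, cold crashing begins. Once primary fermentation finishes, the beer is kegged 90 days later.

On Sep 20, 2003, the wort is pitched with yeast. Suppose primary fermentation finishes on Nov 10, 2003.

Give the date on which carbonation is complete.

The wort is pitched with yeast: Sep 20, 2003.
Dry-hopping is added: Sep 20, 2003 + 64 days = Nov 23, 2003.
Cold crashing begins: Nov 23, 2003 + 73 days = Feb 4, 2004.
Primary fermentation finishes: Nov 10, 2003.
The beer is kegged: Nov 10, 2003 + 90 days = Feb 8, 2004.
Both prerequisites met — cold crashing begins (Feb 4, 2004), the beer is kegged (Feb 8, 2004); the later is Feb 8, 2004.
Carbonation is complete: Feb 8, 2004 + 4 days = Feb 12, 2004.

Feb 12, 2004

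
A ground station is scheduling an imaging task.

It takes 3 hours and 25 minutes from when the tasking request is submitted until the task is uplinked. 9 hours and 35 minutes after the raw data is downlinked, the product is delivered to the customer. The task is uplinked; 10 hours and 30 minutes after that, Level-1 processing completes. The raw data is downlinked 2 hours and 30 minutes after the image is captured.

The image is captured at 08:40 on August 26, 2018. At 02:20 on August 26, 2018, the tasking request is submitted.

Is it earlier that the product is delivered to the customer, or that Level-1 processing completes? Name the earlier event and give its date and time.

Level-1 processing completes — 16:15 on August 26, 2018

The image is captured: 08:40 Aug 26, 2018.
The raw data is downlinked: 08:40 Aug 26, 2018 + 2h30m = 11:10 Aug 26, 2018.
The product is delivered to the customer: 11:10 Aug 26, 2018 + 9h35m = 20:45 Aug 26, 2018.
The tasking request is submitted: 02:20 Aug 26, 2018.
The task is uplinked: 02:20 Aug 26, 2018 + 3h25m = 05:45 Aug 26, 2018.
Level-1 processing completes: 05:45 Aug 26, 2018 + 10h30m = 16:15 Aug 26, 2018.
Comparing: the product is delivered to the customer at 20:45 Aug 26, 2018 vs Level-1 processing completes at 16:15 Aug 26, 2018. Earlier: Level-1 processing completes.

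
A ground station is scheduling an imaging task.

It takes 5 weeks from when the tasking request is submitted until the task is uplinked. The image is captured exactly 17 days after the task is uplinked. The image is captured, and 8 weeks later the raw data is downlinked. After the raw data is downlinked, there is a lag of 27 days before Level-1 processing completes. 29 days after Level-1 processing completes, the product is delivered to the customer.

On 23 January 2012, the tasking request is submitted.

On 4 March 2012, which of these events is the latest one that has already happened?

The task is uplinked

The tasking request is submitted: Jan 23, 2012.
The task is uplinked: Jan 23, 2012 + 5 weeks = Feb 27, 2012.
The image is captured: Feb 27, 2012 + 17 days = Mar 15, 2012.
The raw data is downlinked: Mar 15, 2012 + 8 weeks = May 10, 2012.
Level-1 processing completes: May 10, 2012 + 27 days = Jun 6, 2012.
The product is delivered to the customer: Jun 6, 2012 + 29 days = Jul 5, 2012.
Mar 4, 2012 falls between when the task is uplinked (Feb 27, 2012) and when the image is captured (Mar 15, 2012).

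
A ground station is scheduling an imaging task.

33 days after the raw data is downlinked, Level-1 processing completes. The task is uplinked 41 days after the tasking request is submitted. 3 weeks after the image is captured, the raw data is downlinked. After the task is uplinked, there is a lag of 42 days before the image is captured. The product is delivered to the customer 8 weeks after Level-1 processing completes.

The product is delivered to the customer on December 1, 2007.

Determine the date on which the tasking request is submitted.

The product is delivered to the customer: Dec 1, 2007.
Level-1 processing completes: Dec 1, 2007 − 8 weeks = Oct 6, 2007.
The raw data is downlinked: Oct 6, 2007 − 33 days = Sep 3, 2007.
The image is captured: Sep 3, 2007 − 3 weeks = Aug 13, 2007.
The task is uplinked: Aug 13, 2007 − 42 days = Jul 2, 2007.
The tasking request is submitted: Jul 2, 2007 − 41 days = May 22, 2007.

May 22, 2007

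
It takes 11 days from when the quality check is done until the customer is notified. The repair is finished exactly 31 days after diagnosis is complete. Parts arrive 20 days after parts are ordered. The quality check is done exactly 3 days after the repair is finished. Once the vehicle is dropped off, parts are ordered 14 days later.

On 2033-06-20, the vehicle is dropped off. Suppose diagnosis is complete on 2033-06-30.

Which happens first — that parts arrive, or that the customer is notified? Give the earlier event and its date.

Parts arrive — 2033-07-24

The vehicle is dropped off: Jun 20, 2033.
Parts are ordered: Jun 20, 2033 + 14 days = Jul 4, 2033.
Parts arrive: Jul 4, 2033 + 20 days = Jul 24, 2033.
Diagnosis is complete: Jun 30, 2033.
The repair is finished: Jun 30, 2033 + 31 days = Jul 31, 2033.
The quality check is done: Jul 31, 2033 + 3 days = Aug 3, 2033.
The customer is notified: Aug 3, 2033 + 11 days = Aug 14, 2033.
Comparing: parts arrive on Jul 24, 2033 vs the customer is notified on Aug 14, 2033. Earlier: parts arrive.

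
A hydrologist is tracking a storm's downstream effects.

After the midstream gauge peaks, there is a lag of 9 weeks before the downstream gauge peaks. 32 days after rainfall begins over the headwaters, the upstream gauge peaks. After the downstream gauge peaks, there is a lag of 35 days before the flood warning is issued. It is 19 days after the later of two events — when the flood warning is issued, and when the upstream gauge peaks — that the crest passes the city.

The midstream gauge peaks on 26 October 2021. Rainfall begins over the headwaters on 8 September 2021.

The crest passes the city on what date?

The midstream gauge peaks: Oct 26, 2021.
The downstream gauge peaks: Oct 26, 2021 + 9 weeks = Dec 28, 2021.
The flood warning is issued: Dec 28, 2021 + 35 days = Feb 1, 2022.
Rainfall begins over the headwaters: Sep 8, 2021.
The upstream gauge peaks: Sep 8, 2021 + 32 days = Oct 10, 2021.
Both prerequisites met — the flood warning is issued (Feb 1, 2022), the upstream gauge peaks (Oct 10, 2021); the later is Feb 1, 2022.
The crest passes the city: Feb 1, 2022 + 19 days = Feb 20, 2022.

20 February 2022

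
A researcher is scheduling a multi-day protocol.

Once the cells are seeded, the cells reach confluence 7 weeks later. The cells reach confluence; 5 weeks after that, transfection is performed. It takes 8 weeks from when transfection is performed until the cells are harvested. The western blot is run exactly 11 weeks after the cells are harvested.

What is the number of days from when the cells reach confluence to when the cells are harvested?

91 days

Causal path: the cells reach confluence → transfection is performed → the cells are harvested.
Total delay along the path: 5 + 8 weeks = 13 weeks = 91 days.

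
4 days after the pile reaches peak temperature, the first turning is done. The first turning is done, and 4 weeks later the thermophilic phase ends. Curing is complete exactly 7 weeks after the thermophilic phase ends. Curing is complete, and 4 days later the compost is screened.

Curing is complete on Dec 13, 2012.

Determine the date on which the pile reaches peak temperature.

Curing is complete: Dec 13, 2012.
The thermophilic phase ends: Dec 13, 2012 − 7 weeks = Oct 25, 2012.
The first turning is done: Oct 25, 2012 − 4 weeks = Sep 27, 2012.
The pile reaches peak temperature: Sep 27, 2012 − 4 days = Sep 23, 2012.

Sep 23, 2012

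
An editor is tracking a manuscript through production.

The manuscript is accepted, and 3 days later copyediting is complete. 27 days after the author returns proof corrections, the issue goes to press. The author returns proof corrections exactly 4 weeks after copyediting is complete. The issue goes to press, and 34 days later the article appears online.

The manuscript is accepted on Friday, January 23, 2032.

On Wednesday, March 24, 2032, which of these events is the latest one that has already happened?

The manuscript is accepted: Jan 23, 2032.
Copyediting is complete: Jan 23, 2032 + 3 days = Jan 26, 2032.
The author returns proof corrections: Jan 26, 2032 + 4 weeks = Feb 23, 2032.
The issue goes to press: Feb 23, 2032 + 27 days = Mar 21, 2032.
The article appears online: Mar 21, 2032 + 34 days = Apr 24, 2032.
Mar 24, 2032 falls between when the issue goes to press (Mar 21, 2032) and when the article appears online (Apr 24, 2032).

The issue goes to press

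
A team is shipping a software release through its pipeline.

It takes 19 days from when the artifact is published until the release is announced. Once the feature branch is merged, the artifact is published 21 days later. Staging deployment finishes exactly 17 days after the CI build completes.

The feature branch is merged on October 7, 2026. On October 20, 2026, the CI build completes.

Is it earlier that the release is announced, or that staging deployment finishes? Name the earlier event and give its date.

Staging deployment finishes — November 6, 2026

The feature branch is merged: Oct 7, 2026.
The artifact is published: Oct 7, 2026 + 21 days = Oct 28, 2026.
The release is announced: Oct 28, 2026 + 19 days = Nov 16, 2026.
The CI build completes: Oct 20, 2026.
Staging deployment finishes: Oct 20, 2026 + 17 days = Nov 6, 2026.
Comparing: the release is announced on Nov 16, 2026 vs staging deployment finishes on Nov 6, 2026. Earlier: staging deployment finishes.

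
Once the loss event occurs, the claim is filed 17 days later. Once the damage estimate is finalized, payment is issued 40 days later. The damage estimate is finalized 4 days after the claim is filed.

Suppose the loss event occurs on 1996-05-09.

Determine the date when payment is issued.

1996-07-09

The loss event occurs: May 9, 1996.
The claim is filed: May 9, 1996 + 17 days = May 26, 1996.
The damage estimate is finalized: May 26, 1996 + 4 days = May 30, 1996.
Payment is issued: May 30, 1996 + 40 days = Jul 9, 1996.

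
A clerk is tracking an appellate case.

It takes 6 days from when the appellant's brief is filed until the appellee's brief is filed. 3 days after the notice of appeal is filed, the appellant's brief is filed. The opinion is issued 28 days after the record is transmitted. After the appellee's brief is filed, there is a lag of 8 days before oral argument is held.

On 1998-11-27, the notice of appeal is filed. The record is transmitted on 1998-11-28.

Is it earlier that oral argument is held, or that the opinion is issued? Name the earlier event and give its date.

Oral argument is held — 1998-12-14

The notice of appeal is filed: Nov 27, 1998.
The appellant's brief is filed: Nov 27, 1998 + 3 days = Nov 30, 1998.
The appellee's brief is filed: Nov 30, 1998 + 6 days = Dec 6, 1998.
Oral argument is held: Dec 6, 1998 + 8 days = Dec 14, 1998.
The record is transmitted: Nov 28, 1998.
The opinion is issued: Nov 28, 1998 + 28 days = Dec 26, 1998.
Comparing: oral argument is held on Dec 14, 1998 vs the opinion is issued on Dec 26, 1998. Earlier: oral argument is held.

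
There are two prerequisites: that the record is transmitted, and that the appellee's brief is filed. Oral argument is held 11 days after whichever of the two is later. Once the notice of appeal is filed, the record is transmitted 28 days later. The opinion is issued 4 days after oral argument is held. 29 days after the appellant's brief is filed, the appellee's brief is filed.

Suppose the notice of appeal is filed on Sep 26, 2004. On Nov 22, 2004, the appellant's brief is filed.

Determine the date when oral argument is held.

Jan 1, 2005

The notice of appeal is filed: Sep 26, 2004.
The record is transmitted: Sep 26, 2004 + 28 days = Oct 24, 2004.
The appellant's brief is filed: Nov 22, 2004.
The appellee's brief is filed: Nov 22, 2004 + 29 days = Dec 21, 2004.
Both prerequisites met — the record is transmitted (Oct 24, 2004), the appellee's brief is filed (Dec 21, 2004); the later is Dec 21, 2004.
Oral argument is held: Dec 21, 2004 + 11 days = Jan 1, 2005.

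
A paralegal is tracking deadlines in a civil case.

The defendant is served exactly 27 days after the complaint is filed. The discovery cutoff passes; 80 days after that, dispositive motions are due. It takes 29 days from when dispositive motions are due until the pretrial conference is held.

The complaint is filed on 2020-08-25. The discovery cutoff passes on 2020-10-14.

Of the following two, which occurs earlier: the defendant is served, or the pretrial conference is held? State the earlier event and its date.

The defendant is served — 2020-09-21

The complaint is filed: Aug 25, 2020.
The defendant is served: Aug 25, 2020 + 27 days = Sep 21, 2020.
The discovery cutoff passes: Oct 14, 2020.
Dispositive motions are due: Oct 14, 2020 + 80 days = Jan 2, 2021.
The pretrial conference is held: Jan 2, 2021 + 29 days = Jan 31, 2021.
Comparing: the defendant is served on Sep 21, 2020 vs the pretrial conference is held on Jan 31, 2021. Earlier: the defendant is served.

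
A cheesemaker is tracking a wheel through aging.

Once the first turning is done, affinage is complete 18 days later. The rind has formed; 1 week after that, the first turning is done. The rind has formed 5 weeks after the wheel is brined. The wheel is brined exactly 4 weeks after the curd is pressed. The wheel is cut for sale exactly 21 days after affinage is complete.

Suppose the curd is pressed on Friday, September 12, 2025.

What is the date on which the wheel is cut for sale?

The curd is pressed: Sep 12, 2025.
The wheel is brined: Sep 12, 2025 + 4 weeks = Oct 10, 2025.
The rind has formed: Oct 10, 2025 + 5 weeks = Nov 14, 2025.
The first turning is done: Nov 14, 2025 + 1 week = Nov 21, 2025.
Affinage is complete: Nov 21, 2025 + 18 days = Dec 9, 2025.
The wheel is cut for sale: Dec 9, 2025 + 21 days = Dec 30, 2025.

Tuesday, December 30, 2025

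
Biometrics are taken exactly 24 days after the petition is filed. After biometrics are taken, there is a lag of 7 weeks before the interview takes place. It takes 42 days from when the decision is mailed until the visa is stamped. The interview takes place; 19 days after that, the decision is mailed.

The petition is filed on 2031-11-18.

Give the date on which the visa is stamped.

The petition is filed: Nov 18, 2031.
Biometrics are taken: Nov 18, 2031 + 24 days = Dec 12, 2031.
The interview takes place: Dec 12, 2031 + 7 weeks = Jan 30, 2032.
The decision is mailed: Jan 30, 2032 + 19 days = Feb 18, 2032.
The visa is stamped: Feb 18, 2032 + 42 days = Mar 31, 2032.

2032-03-31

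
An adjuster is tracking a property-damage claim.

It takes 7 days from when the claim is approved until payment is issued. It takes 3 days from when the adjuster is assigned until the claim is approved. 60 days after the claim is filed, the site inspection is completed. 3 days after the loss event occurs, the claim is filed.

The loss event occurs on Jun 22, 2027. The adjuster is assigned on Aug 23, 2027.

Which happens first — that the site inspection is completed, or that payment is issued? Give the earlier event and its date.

The site inspection is completed — Aug 24, 2027

The loss event occurs: Jun 22, 2027.
The claim is filed: Jun 22, 2027 + 3 days = Jun 25, 2027.
The site inspection is completed: Jun 25, 2027 + 60 days = Aug 24, 2027.
The adjuster is assigned: Aug 23, 2027.
The claim is approved: Aug 23, 2027 + 3 days = Aug 26, 2027.
Payment is issued: Aug 26, 2027 + 7 days = Sep 2, 2027.
Comparing: the site inspection is completed on Aug 24, 2027 vs payment is issued on Sep 2, 2027. Earlier: the site inspection is completed.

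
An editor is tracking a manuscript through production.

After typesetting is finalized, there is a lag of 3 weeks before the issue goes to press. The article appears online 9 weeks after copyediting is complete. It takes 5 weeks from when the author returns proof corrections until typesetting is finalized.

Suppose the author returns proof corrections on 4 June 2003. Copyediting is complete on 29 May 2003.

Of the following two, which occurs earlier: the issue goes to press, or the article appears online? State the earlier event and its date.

The author returns proof corrections: Jun 4, 2003.
Typesetting is finalized: Jun 4, 2003 + 5 weeks = Jul 9, 2003.
The issue goes to press: Jul 9, 2003 + 3 weeks = Jul 30, 2003.
Copyediting is complete: May 29, 2003.
The article appears online: May 29, 2003 + 9 weeks = Jul 31, 2003.
Comparing: the issue goes to press on Jul 30, 2003 vs the article appears online on Jul 31, 2003. Earlier: the issue goes to press.

The issue goes to press — 30 July 2003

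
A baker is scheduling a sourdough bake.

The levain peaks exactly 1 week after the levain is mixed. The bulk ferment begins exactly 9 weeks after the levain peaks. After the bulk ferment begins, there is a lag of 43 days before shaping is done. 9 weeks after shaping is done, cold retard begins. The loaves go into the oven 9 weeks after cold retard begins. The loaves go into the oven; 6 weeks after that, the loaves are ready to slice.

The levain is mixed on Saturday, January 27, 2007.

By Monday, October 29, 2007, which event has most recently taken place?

The loaves go into the oven

The levain is mixed: Jan 27, 2007.
The levain peaks: Jan 27, 2007 + 1 week = Feb 3, 2007.
The bulk ferment begins: Feb 3, 2007 + 9 weeks = Apr 7, 2007.
Shaping is done: Apr 7, 2007 + 43 days = May 20, 2007.
Cold retard begins: May 20, 2007 + 9 weeks = Jul 22, 2007.
The loaves go into the oven: Jul 22, 2007 + 9 weeks = Sep 23, 2007.
The loaves are ready to slice: Sep 23, 2007 + 6 weeks = Nov 4, 2007.
Oct 29, 2007 falls between when the loaves go into the oven (Sep 23, 2007) and when the loaves are ready to slice (Nov 4, 2007).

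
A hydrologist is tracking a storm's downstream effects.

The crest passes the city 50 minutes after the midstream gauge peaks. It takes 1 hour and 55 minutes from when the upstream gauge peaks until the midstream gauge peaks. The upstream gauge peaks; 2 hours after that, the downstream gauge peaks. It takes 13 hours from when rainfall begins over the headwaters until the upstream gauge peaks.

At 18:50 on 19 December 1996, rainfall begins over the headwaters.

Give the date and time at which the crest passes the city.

Rainfall begins over the headwaters: 18:50 Dec 19, 1996.
The upstream gauge peaks: 18:50 Dec 19, 1996 + 13h = 07:50 Dec 20, 1996.
The midstream gauge peaks: 07:50 Dec 20, 1996 + 1h55m = 09:45 Dec 20, 1996.
The crest passes the city: 09:45 Dec 20, 1996 + 50m = 10:35 Dec 20, 1996.

10:35 on 20 December 1996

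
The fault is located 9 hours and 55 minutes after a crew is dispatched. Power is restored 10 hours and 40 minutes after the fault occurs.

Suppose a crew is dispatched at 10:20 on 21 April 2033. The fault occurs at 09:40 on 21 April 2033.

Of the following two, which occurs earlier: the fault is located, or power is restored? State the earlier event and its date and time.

The fault is located — 20:15 on 21 April 2033

A crew is dispatched: 10:20 Apr 21, 2033.
The fault is located: 10:20 Apr 21, 2033 + 9h55m = 20:15 Apr 21, 2033.
The fault occurs: 09:40 Apr 21, 2033.
Power is restored: 09:40 Apr 21, 2033 + 10h40m = 20:20 Apr 21, 2033.
Comparing: the fault is located at 20:15 Apr 21, 2033 vs power is restored at 20:20 Apr 21, 2033. Earlier: the fault is located.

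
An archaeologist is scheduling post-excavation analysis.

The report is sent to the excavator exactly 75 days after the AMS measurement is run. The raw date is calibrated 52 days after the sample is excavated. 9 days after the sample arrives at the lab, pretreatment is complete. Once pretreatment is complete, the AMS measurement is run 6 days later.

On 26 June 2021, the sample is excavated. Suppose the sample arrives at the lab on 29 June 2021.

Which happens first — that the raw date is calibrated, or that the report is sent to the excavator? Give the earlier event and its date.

The sample is excavated: Jun 26, 2021.
The raw date is calibrated: Jun 26, 2021 + 52 days = Aug 17, 2021.
The sample arrives at the lab: Jun 29, 2021.
Pretreatment is complete: Jun 29, 2021 + 9 days = Jul 8, 2021.
The AMS measurement is run: Jul 8, 2021 + 6 days = Jul 14, 2021.
The report is sent to the excavator: Jul 14, 2021 + 75 days = Sep 27, 2021.
Comparing: the raw date is calibrated on Aug 17, 2021 vs the report is sent to the excavator on Sep 27, 2021. Earlier: the raw date is calibrated.

The raw date is calibrated — 17 August 2021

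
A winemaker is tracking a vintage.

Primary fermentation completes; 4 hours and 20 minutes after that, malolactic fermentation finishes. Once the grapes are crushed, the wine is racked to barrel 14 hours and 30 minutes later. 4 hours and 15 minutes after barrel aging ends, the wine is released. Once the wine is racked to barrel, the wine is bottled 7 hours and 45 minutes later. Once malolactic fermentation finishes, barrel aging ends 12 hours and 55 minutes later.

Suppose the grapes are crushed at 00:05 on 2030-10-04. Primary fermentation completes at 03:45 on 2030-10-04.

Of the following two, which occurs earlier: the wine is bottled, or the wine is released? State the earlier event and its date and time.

The grapes are crushed: 00:05 Oct 4, 2030.
The wine is racked to barrel: 00:05 Oct 4, 2030 + 14h30m = 14:35 Oct 4, 2030.
The wine is bottled: 14:35 Oct 4, 2030 + 7h45m = 22:20 Oct 4, 2030.
Primary fermentation completes: 03:45 Oct 4, 2030.
Malolactic fermentation finishes: 03:45 Oct 4, 2030 + 4h20m = 08:05 Oct 4, 2030.
Barrel aging ends: 08:05 Oct 4, 2030 + 12h55m = 21:00 Oct 4, 2030.
The wine is released: 21:00 Oct 4, 2030 + 4h15m = 01:15 Oct 5, 2030.
Comparing: the wine is bottled at 22:20 Oct 4, 2030 vs the wine is released at 01:15 Oct 5, 2030. Earlier: the wine is bottled.

The wine is bottled — 22:20 on 2030-10-04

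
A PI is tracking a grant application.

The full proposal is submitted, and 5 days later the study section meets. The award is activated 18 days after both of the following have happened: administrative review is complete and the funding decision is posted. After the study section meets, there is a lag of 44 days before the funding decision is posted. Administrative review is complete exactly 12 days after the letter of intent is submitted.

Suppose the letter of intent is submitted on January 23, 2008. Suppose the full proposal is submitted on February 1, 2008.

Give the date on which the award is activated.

The letter of intent is submitted: Jan 23, 2008.
Administrative review is complete: Jan 23, 2008 + 12 days = Feb 4, 2008.
The full proposal is submitted: Feb 1, 2008.
The study section meets: Feb 1, 2008 + 5 days = Feb 6, 2008.
The funding decision is posted: Feb 6, 2008 + 44 days = Mar 21, 2008.
Both prerequisites met — administrative review is complete (Feb 4, 2008), the funding decision is posted (Mar 21, 2008); the later is Mar 21, 2008.
The award is activated: Mar 21, 2008 + 18 days = Apr 8, 2008.

April 8, 2008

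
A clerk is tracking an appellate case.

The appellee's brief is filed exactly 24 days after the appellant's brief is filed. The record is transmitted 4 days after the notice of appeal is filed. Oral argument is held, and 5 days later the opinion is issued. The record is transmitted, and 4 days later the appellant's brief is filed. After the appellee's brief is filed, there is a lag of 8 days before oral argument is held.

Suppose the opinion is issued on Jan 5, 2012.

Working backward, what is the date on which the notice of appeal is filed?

The opinion is issued: Jan 5, 2012.
Oral argument is held: Jan 5, 2012 − 5 days = Dec 31, 2011.
The appellee's brief is filed: Dec 31, 2011 − 8 days = Dec 23, 2011.
The appellant's brief is filed: Dec 23, 2011 − 24 days = Nov 29, 2011.
The record is transmitted: Nov 29, 2011 − 4 days = Nov 25, 2011.
The notice of appeal is filed: Nov 25, 2011 − 4 days = Nov 21, 2011.

Nov 21, 2011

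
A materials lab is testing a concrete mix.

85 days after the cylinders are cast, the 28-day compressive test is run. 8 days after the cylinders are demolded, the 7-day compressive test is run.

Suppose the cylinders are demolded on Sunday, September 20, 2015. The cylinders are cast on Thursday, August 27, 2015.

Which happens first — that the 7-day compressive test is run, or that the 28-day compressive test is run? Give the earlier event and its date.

The cylinders are demolded: Sep 20, 2015.
The 7-day compressive test is run: Sep 20, 2015 + 8 days = Sep 28, 2015.
The cylinders are cast: Aug 27, 2015.
The 28-day compressive test is run: Aug 27, 2015 + 85 days = Nov 20, 2015.
Comparing: the 7-day compressive test is run on Sep 28, 2015 vs the 28-day compressive test is run on Nov 20, 2015. Earlier: the 7-day compressive test is run.

The 7-day compressive test is run — Monday, September 28, 2015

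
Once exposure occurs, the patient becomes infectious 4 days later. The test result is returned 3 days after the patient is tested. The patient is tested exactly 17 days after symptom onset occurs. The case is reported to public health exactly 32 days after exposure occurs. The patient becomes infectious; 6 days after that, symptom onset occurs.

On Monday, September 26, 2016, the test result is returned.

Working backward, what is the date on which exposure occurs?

The test result is returned: Sep 26, 2016.
The patient is tested: Sep 26, 2016 − 3 days = Sep 23, 2016.
Symptom onset occurs: Sep 23, 2016 − 17 days = Sep 6, 2016.
The patient becomes infectious: Sep 6, 2016 − 6 days = Aug 31, 2016.
Exposure occurs: Aug 31, 2016 − 4 days = Aug 27, 2016.

Saturday, August 27, 2016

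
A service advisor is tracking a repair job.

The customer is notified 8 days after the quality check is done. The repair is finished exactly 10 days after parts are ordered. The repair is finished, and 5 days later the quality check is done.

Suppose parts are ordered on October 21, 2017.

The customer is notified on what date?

Parts are ordered: Oct 21, 2017.
The repair is finished: Oct 21, 2017 + 10 days = Oct 31, 2017.
The quality check is done: Oct 31, 2017 + 5 days = Nov 5, 2017.
The customer is notified: Nov 5, 2017 + 8 days = Nov 13, 2017.

November 13, 2017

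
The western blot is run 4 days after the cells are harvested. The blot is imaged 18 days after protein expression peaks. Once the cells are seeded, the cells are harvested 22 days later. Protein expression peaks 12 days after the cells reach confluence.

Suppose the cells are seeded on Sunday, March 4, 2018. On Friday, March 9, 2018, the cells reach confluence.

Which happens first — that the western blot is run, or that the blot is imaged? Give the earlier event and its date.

The cells are seeded: Mar 4, 2018.
The cells are harvested: Mar 4, 2018 + 22 days = Mar 26, 2018.
The western blot is run: Mar 26, 2018 + 4 days = Mar 30, 2018.
The cells reach confluence: Mar 9, 2018.
Protein expression peaks: Mar 9, 2018 + 12 days = Mar 21, 2018.
The blot is imaged: Mar 21, 2018 + 18 days = Apr 8, 2018.
Comparing: the western blot is run on Mar 30, 2018 vs the blot is imaged on Apr 8, 2018. Earlier: the western blot is run.

The western blot is run — Friday, March 30, 2018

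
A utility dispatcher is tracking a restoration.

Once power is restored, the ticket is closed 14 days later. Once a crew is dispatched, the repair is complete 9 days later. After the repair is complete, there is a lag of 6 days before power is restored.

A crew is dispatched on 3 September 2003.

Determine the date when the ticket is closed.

A crew is dispatched: Sep 3, 2003.
The repair is complete: Sep 3, 2003 + 9 days = Sep 12, 2003.
Power is restored: Sep 12, 2003 + 6 days = Sep 18, 2003.
The ticket is closed: Sep 18, 2003 + 14 days = Oct 2, 2003.

2 October 2003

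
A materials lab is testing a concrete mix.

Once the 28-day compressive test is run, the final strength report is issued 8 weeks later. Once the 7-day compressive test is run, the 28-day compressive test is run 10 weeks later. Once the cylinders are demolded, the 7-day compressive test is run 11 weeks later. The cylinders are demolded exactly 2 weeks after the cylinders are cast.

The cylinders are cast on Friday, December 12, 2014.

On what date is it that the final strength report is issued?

The cylinders are cast: Dec 12, 2014.
The cylinders are demolded: Dec 12, 2014 + 2 weeks = Dec 26, 2014.
The 7-day compressive test is run: Dec 26, 2014 + 11 weeks = Mar 13, 2015.
The 28-day compressive test is run: Mar 13, 2015 + 10 weeks = May 22, 2015.
The final strength report is issued: May 22, 2015 + 8 weeks = Jul 17, 2015.

Friday, July 17, 2015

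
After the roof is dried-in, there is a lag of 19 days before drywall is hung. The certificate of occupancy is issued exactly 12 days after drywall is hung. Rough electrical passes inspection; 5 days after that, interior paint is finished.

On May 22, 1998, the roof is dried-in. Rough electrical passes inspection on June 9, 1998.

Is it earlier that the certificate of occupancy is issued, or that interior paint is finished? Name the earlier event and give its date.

Interior paint is finished — June 14, 1998

The roof is dried-in: May 22, 1998.
Drywall is hung: May 22, 1998 + 19 days = Jun 10, 1998.
The certificate of occupancy is issued: Jun 10, 1998 + 12 days = Jun 22, 1998.
Rough electrical passes inspection: Jun 9, 1998.
Interior paint is finished: Jun 9, 1998 + 5 days = Jun 14, 1998.
Comparing: the certificate of occupancy is issued on Jun 22, 1998 vs interior paint is finished on Jun 14, 1998. Earlier: interior paint is finished.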